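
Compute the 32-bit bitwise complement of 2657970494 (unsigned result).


~0b10011110011011010110100100111110 = 0b1100001100100101001011011000001 = 1636996801 (32-bit unsigned)

1636996801


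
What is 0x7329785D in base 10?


7329785D hex = 1932097629 decimal

1932097629


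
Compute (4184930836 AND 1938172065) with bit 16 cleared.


Step 1: 4184930836 & 1938172065 = 1895835648
Step 2: 1895835648 & ~(1 << 16) = 1895835648

1895835648


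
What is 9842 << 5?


0b10011001110010 << 5 = 0b1001100111001000000 = 314944

314944


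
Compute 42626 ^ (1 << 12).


42626 ^ (1 << 12) = 42626 ^ 4096 = 46722

46722


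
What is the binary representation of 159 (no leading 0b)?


159 = 10011111 in binary

10011111


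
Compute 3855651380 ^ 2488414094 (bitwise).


0b11100101110100001001001000110100 ^ 0b10010100010100100010111110001110 = 0b1110001100000101011110110111010 = 1904393658

1904393658


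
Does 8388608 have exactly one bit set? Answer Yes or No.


0b100000000000000000000000. Only one bit set => Yes

Yes


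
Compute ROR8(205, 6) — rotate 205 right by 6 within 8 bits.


Rotate 0b11001101 right by 6 (8-bit) = 0b110111 = 55

55


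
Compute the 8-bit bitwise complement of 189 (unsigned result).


~0b10111101 = 0b1000010 = 66 (8-bit unsigned)

66


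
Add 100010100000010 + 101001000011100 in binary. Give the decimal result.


100010100000010 + 101001000011100 = 1001011100011110 = 38686

38686


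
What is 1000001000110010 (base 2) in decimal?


1000001000110010 in decimal = 33330

33330


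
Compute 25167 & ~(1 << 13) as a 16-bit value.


25167 & ~(1 << 13) = 16975

16975


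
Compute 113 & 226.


0b1110001 & 0b11100010 = 0b1100000 = 96

96


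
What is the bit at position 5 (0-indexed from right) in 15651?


0b11110100100011, position 5 = 1

1


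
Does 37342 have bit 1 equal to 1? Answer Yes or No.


0b1001000111011110, bit 1 = 1. Yes

Yes


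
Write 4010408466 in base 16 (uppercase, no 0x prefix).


4010408466 = EF09FA12 hex

EF09FA12


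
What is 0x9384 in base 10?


9384 hex = 37764 decimal

37764


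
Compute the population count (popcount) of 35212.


0b1000100110001100 has 6 set bits

6


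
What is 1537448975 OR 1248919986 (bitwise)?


0b1011011101000111001110000001111 | 0b1001010011100010000000110110010 = 0b1011011111100111001110110111111 = 1542692287

1542692287


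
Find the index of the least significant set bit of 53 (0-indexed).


0b110101. Lowest set bit at position 0

0


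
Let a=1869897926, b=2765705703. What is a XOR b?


1869897926 ^ 2765705703 = 3417125153

3417125153


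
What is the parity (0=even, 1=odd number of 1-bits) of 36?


0b100100 has 2 ones => parity 0

0


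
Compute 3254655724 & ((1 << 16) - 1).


3254655724 & 65535 = 6892

6892


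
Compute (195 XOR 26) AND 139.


Step 1: 195 ^ 26 = 217
Step 2: 217 & 139 = 137

137


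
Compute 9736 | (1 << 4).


9736 | (1 << 4) = 9736 | 16 = 9752

9752


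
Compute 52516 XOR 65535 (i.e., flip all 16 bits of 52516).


52516 ^ 65535 = 13019

13019


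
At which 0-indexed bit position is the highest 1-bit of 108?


0b1101100. Highest set bit at position 6

6


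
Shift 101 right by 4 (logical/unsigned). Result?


0b1100101 >> 4 = 0b110 = 6

6


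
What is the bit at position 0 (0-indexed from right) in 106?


0b1101010, position 0 = 0

0


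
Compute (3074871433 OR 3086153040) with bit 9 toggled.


Step 1: 3074871433 | 3086153040 = 3086415321
Step 2: 3086415321 ^ (1 << 9) = 3086415321 ^ 512 = 3086415833

3086415833


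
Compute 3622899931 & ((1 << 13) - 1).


3622899931 & 8191 = 4315

4315


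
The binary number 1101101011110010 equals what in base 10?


1101101011110010 in decimal = 56050

56050


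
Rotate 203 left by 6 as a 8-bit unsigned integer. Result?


Rotate 0b11001011 left by 6 (8-bit) = 0b11110010 = 242

242


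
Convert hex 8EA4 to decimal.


8EA4 hex = 36516 decimal

36516


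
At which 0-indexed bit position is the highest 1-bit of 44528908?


0b10101001110111010100001100. Highest set bit at position 25

25


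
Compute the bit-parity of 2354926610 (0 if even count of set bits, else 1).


0b10001100010111010101010000010010 has 13 ones => parity 1

1


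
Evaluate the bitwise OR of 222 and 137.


0b11011110 | 0b10001001 = 0b11011111 = 223

223


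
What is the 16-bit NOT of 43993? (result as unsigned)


~0b1010101111011001 = 0b101010000100110 = 21542 (16-bit unsigned)

21542


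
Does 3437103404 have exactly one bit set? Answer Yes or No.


0b11001100110111100000100100101100. Multiple bits set => No

No


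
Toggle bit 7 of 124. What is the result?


124 ^ (1 << 7) = 124 ^ 128 = 252

252


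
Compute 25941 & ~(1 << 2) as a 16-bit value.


25941 & ~(1 << 2) = 25937

25937


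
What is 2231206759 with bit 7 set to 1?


2231206759 | (1 << 7) = 2231206759 | 128 = 2231206887

2231206887


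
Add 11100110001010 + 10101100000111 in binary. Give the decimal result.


11100110001010 + 10101100000111 = 110010010010001 = 25745

25745


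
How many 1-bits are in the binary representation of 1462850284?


0b1010111001100010101001011101100 has 16 set bits

16


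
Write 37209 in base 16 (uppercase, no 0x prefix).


37209 = 9159 hex

9159


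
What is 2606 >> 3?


0b101000101110 >> 3 = 0b101000101 = 325

325


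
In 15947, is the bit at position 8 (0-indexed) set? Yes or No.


0b11111001001011, bit 8 = 0. No

No


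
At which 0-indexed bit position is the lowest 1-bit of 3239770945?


0b11000001000110101111101101000001. Lowest set bit at position 0

0


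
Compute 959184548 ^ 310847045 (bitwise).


0b111001001010111111111010100100 ^ 0b10010100001110010011001000101 = 0b101011101011001101100011100001 = 732748001

732748001


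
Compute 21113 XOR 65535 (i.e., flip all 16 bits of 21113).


21113 ^ 65535 = 44422

44422


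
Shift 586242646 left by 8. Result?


0b100010111100010101101001010110 << 8 = 0b10001011110001010110100101011000000000 = 150078117376

150078117376


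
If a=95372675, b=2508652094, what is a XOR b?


95372675 ^ 2508652094 = 2418654141

2418654141


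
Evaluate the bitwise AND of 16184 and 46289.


0b11111100111000 & 0b1011010011010001 = 0b11010000010000 = 13328

13328


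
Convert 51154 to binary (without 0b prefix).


51154 = 1100011111010010 in binary

1100011111010010


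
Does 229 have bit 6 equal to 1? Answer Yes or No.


0b11100101, bit 6 = 1. Yes

Yes


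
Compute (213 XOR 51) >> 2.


Step 1: 213 ^ 51 = 230
Step 2: 230 >> 2 = 57

57


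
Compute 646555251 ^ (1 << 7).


646555251 ^ (1 << 7) = 646555251 ^ 128 = 646555379

646555379


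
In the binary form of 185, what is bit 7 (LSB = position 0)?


0b10111001, position 7 = 1

1


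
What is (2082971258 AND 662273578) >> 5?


Step 1: 2082971258 & 662273578 = 606150186
Step 2: 606150186 >> 5 = 18942193

18942193


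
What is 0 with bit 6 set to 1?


0 | (1 << 6) = 0 | 64 = 64

64


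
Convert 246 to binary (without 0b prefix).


246 = 11110110 in binary

11110110


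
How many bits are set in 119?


0b1110111 has 6 set bits

6


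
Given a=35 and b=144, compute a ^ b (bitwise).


35 ^ 144 = 179

179


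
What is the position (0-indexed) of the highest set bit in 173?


0b10101101. Highest set bit at position 7

7


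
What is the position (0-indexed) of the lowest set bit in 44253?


0b1010110011011101. Lowest set bit at position 0

0


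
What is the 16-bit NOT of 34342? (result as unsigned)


~0b1000011000100110 = 0b111100111011001 = 31193 (16-bit unsigned)

31193


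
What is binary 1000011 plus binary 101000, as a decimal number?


1000011 + 101000 = 1101011 = 107

107


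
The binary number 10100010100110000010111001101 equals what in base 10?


10100010100110000010111001101 in decimal = 340985293

340985293


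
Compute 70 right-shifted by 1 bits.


0b1000110 >> 1 = 0b100011 = 35

35


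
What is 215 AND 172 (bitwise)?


0b11010111 & 0b10101100 = 0b10000100 = 132

132


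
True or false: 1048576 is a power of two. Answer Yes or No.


0b100000000000000000000. Only one bit set => Yes

Yes


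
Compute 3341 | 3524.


0b110100001101 | 0b110111000100 = 0b110111001101 = 3533

3533


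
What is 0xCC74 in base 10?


CC74 hex = 52340 decimal

52340


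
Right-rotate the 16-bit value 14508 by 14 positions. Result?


Rotate 0b11100010101100 right by 14 (16-bit) = 0b1110001010110000 = 58032

58032


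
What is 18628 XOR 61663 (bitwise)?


0b100100011000100 ^ 0b1111000011011111 = 0b1011100000011011 = 47131

47131


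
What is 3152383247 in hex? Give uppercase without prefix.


3152383247 = BBE58D0F hex

BBE58D0F


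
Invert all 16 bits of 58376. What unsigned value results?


58376 ^ 65535 = 7159

7159


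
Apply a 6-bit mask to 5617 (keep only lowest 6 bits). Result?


5617 & 63 = 49

49


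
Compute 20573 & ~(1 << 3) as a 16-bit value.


20573 & ~(1 << 3) = 20565

20565


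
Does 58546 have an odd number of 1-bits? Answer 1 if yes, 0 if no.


0b1110010010110010 has 8 ones => parity 0

0


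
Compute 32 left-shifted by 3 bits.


0b100000 << 3 = 0b100000000 = 256

256


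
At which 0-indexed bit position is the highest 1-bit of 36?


0b100100. Highest set bit at position 5

5


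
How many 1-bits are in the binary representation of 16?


0b10000 has 1 set bits

1


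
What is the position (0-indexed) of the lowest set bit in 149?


0b10010101. Lowest set bit at position 0

0


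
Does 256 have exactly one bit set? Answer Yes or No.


0b100000000. Only one bit set => Yes

Yes


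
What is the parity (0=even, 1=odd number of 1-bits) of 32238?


0b111110111101110 has 12 ones => parity 0

0


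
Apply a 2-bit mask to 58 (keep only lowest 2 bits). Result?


58 & 3 = 2

2


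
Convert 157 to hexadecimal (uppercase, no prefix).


157 = 9D hex

9D


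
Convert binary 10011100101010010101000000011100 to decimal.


10011100101010010101000000011100 in decimal = 2628341788

2628341788


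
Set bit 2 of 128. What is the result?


128 | (1 << 2) = 128 | 4 = 132

132


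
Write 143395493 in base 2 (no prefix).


143395493 = 1000100011000000101010100101 in binary

1000100011000000101010100101


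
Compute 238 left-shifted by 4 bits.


0b11101110 << 4 = 0b111011100000 = 3808

3808


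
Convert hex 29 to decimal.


29 hex = 41 decimal

41


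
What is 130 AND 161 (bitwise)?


0b10000010 & 0b10100001 = 0b10000000 = 128

128


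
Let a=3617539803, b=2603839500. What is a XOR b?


3617539803 ^ 2603839500 = 1286354647

1286354647


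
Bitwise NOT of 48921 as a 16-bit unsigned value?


~0b1011111100011001 = 0b100000011100110 = 16614 (16-bit unsigned)

16614


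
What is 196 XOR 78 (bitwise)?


0b11000100 ^ 0b1001110 = 0b10001010 = 138

138


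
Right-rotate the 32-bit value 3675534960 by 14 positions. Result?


Rotate 0b11011011000101000011011001110000 right by 14 (32-bit) = 0b11011001110000110110110001010000 = 3653463120

3653463120


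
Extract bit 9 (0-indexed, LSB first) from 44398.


0b1010110101101110, position 9 = 0

0


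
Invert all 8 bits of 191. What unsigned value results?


191 ^ 255 = 64

64


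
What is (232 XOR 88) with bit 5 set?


Step 1: 232 ^ 88 = 176
Step 2: 176 | (1 << 5) = 176 | 32 = 176

176


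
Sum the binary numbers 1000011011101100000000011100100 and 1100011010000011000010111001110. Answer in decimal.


1000011011101100000000011100100 + 1100011010000011000010111001110 = 10100110101101111000011010110010 = 2797045426

2797045426


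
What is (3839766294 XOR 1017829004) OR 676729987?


Step 1: 3839766294 ^ 1017829004 = 3631544730
Step 2: 3631544730 | 676729987 = 4168547739

4168547739


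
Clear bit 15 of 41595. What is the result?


41595 & ~(1 << 15) = 8827

8827


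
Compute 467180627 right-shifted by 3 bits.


0b11011110110001001110001010011 >> 3 = 0b11011110110001001110001010 = 58397578

58397578


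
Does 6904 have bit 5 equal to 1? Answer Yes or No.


0b1101011111000, bit 5 = 1. Yes

Yes


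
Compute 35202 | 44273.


0b1000100110000010 | 0b1010110011110001 = 0b1010110111110011 = 44531

44531


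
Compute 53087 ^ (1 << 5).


53087 ^ (1 << 5) = 53087 ^ 32 = 53119

53119


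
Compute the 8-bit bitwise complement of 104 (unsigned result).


~0b1101000 = 0b10010111 = 151 (8-bit unsigned)

151


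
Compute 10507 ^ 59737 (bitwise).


0b10100100001011 ^ 0b1110100101011001 = 0b1100000001010010 = 49234

49234


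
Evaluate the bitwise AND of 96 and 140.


0b1100000 & 0b10001100 = 0b0 = 0

0


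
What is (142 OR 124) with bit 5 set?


Step 1: 142 | 124 = 254
Step 2: 254 | (1 << 5) = 254 | 32 = 254

254


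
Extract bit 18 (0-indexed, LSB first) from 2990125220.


0b10110010001110011011000010100100, position 18 = 0

0


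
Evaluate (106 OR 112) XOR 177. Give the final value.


Step 1: 106 | 112 = 122
Step 2: 122 ^ 177 = 203

203


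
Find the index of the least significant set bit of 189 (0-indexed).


0b10111101. Lowest set bit at position 0

0


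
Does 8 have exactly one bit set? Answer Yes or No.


0b1000. Only one bit set => Yes

Yes


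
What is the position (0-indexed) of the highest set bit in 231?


0b11100111. Highest set bit at position 7

7


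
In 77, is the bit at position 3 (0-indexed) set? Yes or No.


0b1001101, bit 3 = 1. Yes

Yes


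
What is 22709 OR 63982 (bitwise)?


0b101100010110101 | 0b1111100111101110 = 0b1111100111111111 = 63999

63999


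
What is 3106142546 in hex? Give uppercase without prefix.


3106142546 = B923F952 hex

B923F952


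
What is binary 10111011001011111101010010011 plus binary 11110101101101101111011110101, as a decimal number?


10111011001011111101010010011 + 11110101101101101111011110101 = 110110000111001101100110001000 = 907860360

907860360


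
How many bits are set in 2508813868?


0b10010101100010010111011000101100 has 15 set bits

15


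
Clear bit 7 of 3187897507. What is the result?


3187897507 & ~(1 << 7) = 3187897379

3187897379


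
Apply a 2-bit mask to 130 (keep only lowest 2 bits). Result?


130 & 3 = 2

2


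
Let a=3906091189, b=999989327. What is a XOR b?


3906091189 ^ 999989327 = 3544750330

3544750330


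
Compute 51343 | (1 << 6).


51343 | (1 << 6) = 51343 | 64 = 51407

51407


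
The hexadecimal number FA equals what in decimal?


FA hex = 250 decimal

250


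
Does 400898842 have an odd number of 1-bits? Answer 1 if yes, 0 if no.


0b10111111001010011101100011010 has 17 ones => parity 1

1


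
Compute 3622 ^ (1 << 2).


3622 ^ (1 << 2) = 3622 ^ 4 = 3618

3618


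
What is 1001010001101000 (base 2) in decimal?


1001010001101000 in decimal = 37992

37992


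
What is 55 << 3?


0b110111 << 3 = 0b110111000 = 440

440


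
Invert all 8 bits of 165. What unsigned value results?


165 ^ 255 = 90

90


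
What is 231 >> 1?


0b11100111 >> 1 = 0b1110011 = 115

115


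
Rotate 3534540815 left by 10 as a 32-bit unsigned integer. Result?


Rotate 0b11010010101011001101000000001111 left by 10 (32-bit) = 0b10110011010000000011111101001010 = 3007332170

3007332170


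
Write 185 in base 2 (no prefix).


185 = 10111001 in binary

10111001


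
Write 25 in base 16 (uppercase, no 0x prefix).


25 = 19 hex

19


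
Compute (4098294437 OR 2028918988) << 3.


Step 1: 4098294437 | 2028918988 = 4243577581
Step 2: 4243577581 << 3 = 33948620648

33948620648


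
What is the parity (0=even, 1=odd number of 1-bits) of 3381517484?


0b11001001100011011101110010101100 has 17 ones => parity 1

1


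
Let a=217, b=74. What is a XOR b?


217 ^ 74 = 147

147


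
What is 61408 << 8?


0b1110111111100000 << 8 = 0b111011111110000000000000 = 15720448

15720448


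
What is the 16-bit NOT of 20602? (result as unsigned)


~0b101000001111010 = 0b1010111110000101 = 44933 (16-bit unsigned)

44933


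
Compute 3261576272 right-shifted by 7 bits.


0b11000010011001111011010001010000 >> 7 = 0b1100001001100111101101000 = 25481064

25481064


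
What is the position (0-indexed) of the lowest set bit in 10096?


0b10011101110000. Lowest set bit at position 4

4


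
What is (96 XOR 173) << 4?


Step 1: 96 ^ 173 = 205
Step 2: 205 << 4 = 3280

3280


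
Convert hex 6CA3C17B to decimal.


6CA3C17B hex = 1822671227 decimal

1822671227


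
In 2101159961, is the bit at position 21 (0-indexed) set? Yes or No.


0b1111101001111010010100000011001, bit 21 = 1. Yes

Yes


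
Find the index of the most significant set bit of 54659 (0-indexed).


0b1101010110000011. Highest set bit at position 15

15


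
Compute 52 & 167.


0b110100 & 0b10100111 = 0b100100 = 36

36


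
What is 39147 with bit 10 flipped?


39147 ^ (1 << 10) = 39147 ^ 1024 = 40171

40171


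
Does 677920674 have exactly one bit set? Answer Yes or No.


0b101000011010000011111110100010. Multiple bits set => No

No


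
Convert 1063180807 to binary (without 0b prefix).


1063180807 = 111111010111101101101000000111 in binary

111111010111101101101000000111


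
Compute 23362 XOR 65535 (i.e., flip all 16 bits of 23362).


23362 ^ 65535 = 42173

42173


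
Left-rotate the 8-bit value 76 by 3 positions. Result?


Rotate 0b1001100 left by 3 (8-bit) = 0b1100010 = 98

98


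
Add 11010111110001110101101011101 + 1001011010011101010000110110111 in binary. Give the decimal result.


11010111110001110101101011101 + 1001011010011101010000110110111 = 1100110010001111000110100010100 = 1715965204

1715965204


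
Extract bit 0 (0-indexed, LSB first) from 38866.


0b1001011111010010, position 0 = 0

0


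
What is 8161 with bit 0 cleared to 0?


8161 & ~(1 << 0) = 8160

8160


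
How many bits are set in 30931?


0b111100011010011 has 9 set bits

9


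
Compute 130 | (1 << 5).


130 | (1 << 5) = 130 | 32 = 162

162


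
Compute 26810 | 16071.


0b110100010111010 | 0b11111011000111 = 0b111111011111111 = 32511

32511


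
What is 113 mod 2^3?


113 & 7 = 1

1


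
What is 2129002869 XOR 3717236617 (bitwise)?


0b1111110111001100000000101110101 ^ 0b11011101100100001000011110001001 = 0b10100011011101101000011011111100 = 2742454012

2742454012


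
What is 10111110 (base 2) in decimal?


10111110 in decimal = 190

190


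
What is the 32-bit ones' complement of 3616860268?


3616860268 ^ 4294967295 = 678107027

678107027


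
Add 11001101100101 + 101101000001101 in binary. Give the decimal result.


11001101100101 + 101101000001101 = 1000110101110010 = 36210

36210


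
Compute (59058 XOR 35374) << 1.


Step 1: 59058 ^ 35374 = 27804
Step 2: 27804 << 1 = 55608

55608


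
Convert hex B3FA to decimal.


B3FA hex = 46074 decimal

46074


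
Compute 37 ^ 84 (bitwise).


0b100101 ^ 0b1010100 = 0b1110001 = 113

113


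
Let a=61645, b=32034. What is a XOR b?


61645 ^ 32034 = 36335

36335


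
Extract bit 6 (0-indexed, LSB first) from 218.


0b11011010, position 6 = 1

1


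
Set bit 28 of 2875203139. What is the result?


2875203139 | (1 << 28) = 2875203139 | 268435456 = 3143638595

3143638595


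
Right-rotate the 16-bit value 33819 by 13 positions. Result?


Rotate 0b1000010000011011 right by 13 (16-bit) = 0b10000011011100 = 8412

8412


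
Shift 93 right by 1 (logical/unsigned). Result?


0b1011101 >> 1 = 0b101110 = 46

46


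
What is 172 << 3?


0b10101100 << 3 = 0b10101100000 = 1376

1376


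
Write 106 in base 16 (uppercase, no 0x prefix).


106 = 6A hex

6A


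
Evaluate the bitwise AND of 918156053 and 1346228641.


0b110110101110011111001100010101 & 0b1010000001111011101000110100001 = 0b10000001110011101000100000001 = 272224513

272224513


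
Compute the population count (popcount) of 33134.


0b1000000101101110 has 7 set bits

7


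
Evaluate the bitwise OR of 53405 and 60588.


0b1101000010011101 | 0b1110110010101100 = 0b1111110010111101 = 64701

64701


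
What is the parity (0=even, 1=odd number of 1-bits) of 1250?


0b10011100010 has 5 ones => parity 1

1


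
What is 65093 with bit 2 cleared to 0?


65093 & ~(1 << 2) = 65089

65089


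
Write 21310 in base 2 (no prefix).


21310 = 101001100111110 in binary

101001100111110


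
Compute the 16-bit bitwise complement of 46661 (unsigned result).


~0b1011011001000101 = 0b100100110111010 = 18874 (16-bit unsigned)

18874


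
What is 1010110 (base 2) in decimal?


1010110 in decimal = 86

86


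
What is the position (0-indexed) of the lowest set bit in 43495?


0b1010100111100111. Lowest set bit at position 0

0


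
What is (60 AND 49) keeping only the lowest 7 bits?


Step 1: 60 & 49 = 48
Step 2: 48 & 127 = 48

48


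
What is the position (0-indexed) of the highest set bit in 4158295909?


0b11110111110110101000111101100101. Highest set bit at position 31

31


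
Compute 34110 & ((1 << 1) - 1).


34110 & 1 = 0

0


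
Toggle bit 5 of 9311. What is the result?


9311 ^ (1 << 5) = 9311 ^ 32 = 9343

9343


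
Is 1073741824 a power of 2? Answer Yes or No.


0b1000000000000000000000000000000. Only one bit set => Yes

Yes


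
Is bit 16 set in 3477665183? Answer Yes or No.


0b11001111010010001111010110011111, bit 16 = 0. No

No


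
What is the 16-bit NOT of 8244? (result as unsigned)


~0b10000000110100 = 0b1101111111001011 = 57291 (16-bit unsigned)

57291


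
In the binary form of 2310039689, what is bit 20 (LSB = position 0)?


0b10001001101100000110100010001001, position 20 = 1

1


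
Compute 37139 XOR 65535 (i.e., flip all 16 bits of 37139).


37139 ^ 65535 = 28396

28396


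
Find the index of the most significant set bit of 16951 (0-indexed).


0b100001000110111. Highest set bit at position 14

14


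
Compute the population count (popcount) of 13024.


0b11001011100000 has 6 set bits

6


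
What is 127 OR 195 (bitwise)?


0b1111111 | 0b11000011 = 0b11111111 = 255

255


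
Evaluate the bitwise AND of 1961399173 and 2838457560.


0b1110100111010001001001110000101 & 0b10101001001011110110110011011000 = 0b100000001010000000000010000000 = 539492480

539492480


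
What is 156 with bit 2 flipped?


156 ^ (1 << 2) = 156 ^ 4 = 152

152


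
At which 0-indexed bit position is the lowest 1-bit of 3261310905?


0b11000010011000111010011110111001. Lowest set bit at position 0

0


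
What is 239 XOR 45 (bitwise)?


0b11101111 ^ 0b101101 = 0b11000010 = 194

194


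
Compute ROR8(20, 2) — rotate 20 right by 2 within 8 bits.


Rotate 0b10100 right by 2 (8-bit) = 0b101 = 5

5


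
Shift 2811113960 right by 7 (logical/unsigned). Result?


0b10100111100011100011000111101000 >> 7 = 0b1010011110001110001100011 = 21961827

21961827


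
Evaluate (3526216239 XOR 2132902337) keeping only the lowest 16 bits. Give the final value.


Step 1: 3526216239 ^ 2132902337 = 2903264238
Step 2: 2903264238 & 65535 = 19438

19438


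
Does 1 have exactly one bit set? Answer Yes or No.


0b1. Only one bit set => Yes

Yes


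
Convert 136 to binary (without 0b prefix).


136 = 10001000 in binary

10001000


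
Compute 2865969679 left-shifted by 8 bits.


0b10101010110100110011101000001111 << 8 = 0b1010101011010011001110100000111100000000 = 733688237824

733688237824


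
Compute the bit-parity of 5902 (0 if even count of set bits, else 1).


0b1011100001110 has 7 ones => parity 1

1


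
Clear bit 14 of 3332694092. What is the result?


3332694092 & ~(1 << 14) = 3332677708

3332677708


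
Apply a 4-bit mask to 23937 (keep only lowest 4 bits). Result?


23937 & 15 = 1

1


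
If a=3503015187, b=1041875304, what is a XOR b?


3503015187 ^ 1041875304 = 4006741115

4006741115


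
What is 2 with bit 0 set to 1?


2 | (1 << 0) = 2 | 1 = 3

3


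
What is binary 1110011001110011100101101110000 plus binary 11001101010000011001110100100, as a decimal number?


1110011001110011100101101110000 + 11001101010000011001110100100 = 10001100111000011111111100010100 = 2363621140

2363621140


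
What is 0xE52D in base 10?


E52D hex = 58669 decimal

58669


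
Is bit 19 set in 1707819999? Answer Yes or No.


0b1100101110010110100001111011111, bit 19 = 1. Yes

Yes


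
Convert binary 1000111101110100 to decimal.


1000111101110100 in decimal = 36724

36724


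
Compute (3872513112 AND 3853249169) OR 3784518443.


Step 1: 3872513112 & 3853249169 = 3833710608
Step 2: 3833710608 | 3784518443 = 3851676475

3851676475


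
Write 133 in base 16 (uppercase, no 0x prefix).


133 = 85 hex

85


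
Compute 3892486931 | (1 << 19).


3892486931 | (1 << 19) = 3892486931 | 524288 = 3893011219

3893011219


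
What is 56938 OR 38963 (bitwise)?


0b1101111001101010 | 0b1001100000110011 = 0b1101111001111011 = 56955

56955


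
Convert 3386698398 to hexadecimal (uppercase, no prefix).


3386698398 = C9DCEA9E hex

C9DCEA9E


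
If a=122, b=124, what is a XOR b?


122 ^ 124 = 6

6


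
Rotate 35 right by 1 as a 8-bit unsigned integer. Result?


Rotate 0b100011 right by 1 (8-bit) = 0b10010001 = 145

145


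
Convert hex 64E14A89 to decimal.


64E14A89 hex = 1692486281 decimal

1692486281


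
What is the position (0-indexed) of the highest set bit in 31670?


0b111101110110110. Highest set bit at position 14

14


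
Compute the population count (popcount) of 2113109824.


0b1111101111100110111111101000000 has 20 set bits

20


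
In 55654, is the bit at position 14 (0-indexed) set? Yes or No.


0b1101100101100110, bit 14 = 1. Yes

Yes


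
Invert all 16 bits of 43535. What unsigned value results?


43535 ^ 65535 = 22000

22000


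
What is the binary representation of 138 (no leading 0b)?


138 = 10001010 in binary

10001010


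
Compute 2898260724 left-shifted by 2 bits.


0b10101100101111111111001011110100 << 2 = 0b1010110010111111111100101111010000 = 11593042896

11593042896


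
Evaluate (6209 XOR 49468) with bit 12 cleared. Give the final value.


Step 1: 6209 ^ 49468 = 55677
Step 2: 55677 & ~(1 << 12) = 51581

51581


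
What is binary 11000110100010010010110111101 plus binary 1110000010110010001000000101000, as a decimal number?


11000110100010010010110111101 + 1110000010110010001000000101000 = 10001001001010100011010111100101 = 2301244901

2301244901


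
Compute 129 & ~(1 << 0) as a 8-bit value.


129 & ~(1 << 0) = 128

128


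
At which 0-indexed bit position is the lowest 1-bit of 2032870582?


0b1111001001010110010010010110110. Lowest set bit at position 1

1


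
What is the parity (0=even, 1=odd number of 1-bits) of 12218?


0b10111110111010 has 10 ones => parity 0

0


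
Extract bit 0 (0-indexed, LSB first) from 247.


0b11110111, position 0 = 1

1


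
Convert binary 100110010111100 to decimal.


100110010111100 in decimal = 19644

19644


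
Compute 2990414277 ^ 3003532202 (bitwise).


0b10110010001111100001100111000101 ^ 0b10110011000001100100001110101010 = 0b1001110000101101001101111 = 20470383

20470383


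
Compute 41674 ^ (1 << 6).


41674 ^ (1 << 6) = 41674 ^ 64 = 41610

41610


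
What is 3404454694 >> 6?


0b11001010111010111101101100100110 >> 6 = 0b11001010111010111101101100 = 53194604

53194604


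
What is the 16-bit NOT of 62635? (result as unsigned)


~0b1111010010101011 = 0b101101010100 = 2900 (16-bit unsigned)

2900


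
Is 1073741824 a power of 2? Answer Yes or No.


0b1000000000000000000000000000000. Only one bit set => Yes

Yes


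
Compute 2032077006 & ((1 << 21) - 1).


2032077006 & 2097151 = 2033870

2033870


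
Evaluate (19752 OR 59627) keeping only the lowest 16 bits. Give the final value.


Step 1: 19752 | 59627 = 60907
Step 2: 60907 & 65535 = 60907

60907


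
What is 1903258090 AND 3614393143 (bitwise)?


0b1110001011100010110100111101010 & 0b11010111011011110100001100110111 = 0b1010001011000010100000100100010 = 1365328162

1365328162


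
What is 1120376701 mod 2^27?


1120376701 & 134217727 = 46634877

46634877


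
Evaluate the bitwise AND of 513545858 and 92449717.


0b11110100111000001011010000010 & 0b101100000101010101110110101 = 0b100100000000000001010000000 = 75498112

75498112


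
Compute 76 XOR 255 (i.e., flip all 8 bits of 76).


76 ^ 255 = 179

179


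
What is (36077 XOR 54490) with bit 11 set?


Step 1: 36077 ^ 54490 = 22583
Step 2: 22583 | (1 << 11) = 22583 | 2048 = 22583

22583


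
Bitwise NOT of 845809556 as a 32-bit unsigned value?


~0b110010011010100000011110010100 = 0b11001101100101011111100001101011 = 3449157739 (32-bit unsigned)

3449157739


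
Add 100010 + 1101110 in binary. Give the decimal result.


100010 + 1101110 = 10010000 = 144

144


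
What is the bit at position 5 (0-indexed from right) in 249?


0b11111001, position 5 = 1

1


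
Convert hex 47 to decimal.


47 hex = 71 decimal

71


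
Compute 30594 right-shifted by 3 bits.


0b111011110000010 >> 3 = 0b111011110000 = 3824

3824


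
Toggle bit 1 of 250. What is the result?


250 ^ (1 << 1) = 250 ^ 2 = 248

248


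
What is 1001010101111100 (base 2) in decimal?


1001010101111100 in decimal = 38268

38268


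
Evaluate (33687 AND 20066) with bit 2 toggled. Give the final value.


Step 1: 33687 & 20066 = 514
Step 2: 514 ^ (1 << 2) = 514 ^ 4 = 518

518


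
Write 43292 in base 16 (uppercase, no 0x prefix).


43292 = A91C hex

A91C


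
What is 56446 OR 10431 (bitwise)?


0b1101110001111110 | 0b10100010111111 = 0b1111110011111111 = 64767

64767


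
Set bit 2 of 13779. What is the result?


13779 | (1 << 2) = 13779 | 4 = 13783

13783


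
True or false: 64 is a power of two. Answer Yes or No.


0b1000000. Only one bit set => Yes

Yes


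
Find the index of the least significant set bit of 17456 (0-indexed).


0b100010000110000. Lowest set bit at position 4

4


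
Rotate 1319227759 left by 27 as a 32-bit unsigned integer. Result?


Rotate 0b1001110101000011101000101101111 left by 27 (32-bit) = 0b1111010011101010000111010001011 = 2054491787

2054491787


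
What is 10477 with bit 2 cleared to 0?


10477 & ~(1 << 2) = 10473

10473


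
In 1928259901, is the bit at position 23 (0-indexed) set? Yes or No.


0b1110010111011101110100100111101, bit 23 = 1. Yes

Yes


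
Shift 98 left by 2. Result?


0b1100010 << 2 = 0b110001000 = 392

392


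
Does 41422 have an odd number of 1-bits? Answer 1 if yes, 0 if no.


0b1010000111001110 has 8 ones => parity 0

0


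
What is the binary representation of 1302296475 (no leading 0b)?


1302296475 = 1001101100111110111011110011011 in binary

1001101100111110111011110011011


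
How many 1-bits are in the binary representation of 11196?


0b10101110111100 has 9 set bits

9


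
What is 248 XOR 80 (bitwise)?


0b11111000 ^ 0b1010000 = 0b10101000 = 168

168


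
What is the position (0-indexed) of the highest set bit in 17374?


0b100001111011110. Highest set bit at position 14

14


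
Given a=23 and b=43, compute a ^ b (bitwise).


23 ^ 43 = 60

60


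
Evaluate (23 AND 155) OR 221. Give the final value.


Step 1: 23 & 155 = 19
Step 2: 19 | 221 = 223

223


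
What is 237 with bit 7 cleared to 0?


237 & ~(1 << 7) = 109

109


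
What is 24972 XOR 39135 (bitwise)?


0b110000110001100 ^ 0b1001100011011111 = 0b1111100101010011 = 63827

63827


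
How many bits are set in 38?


0b100110 has 3 set bits

3


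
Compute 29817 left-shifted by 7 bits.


0b111010001111001 << 7 = 0b1110100011110010000000 = 3816576

3816576


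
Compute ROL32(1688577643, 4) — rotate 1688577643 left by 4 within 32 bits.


Rotate 0b1100100101001011010011001101011 left by 4 (32-bit) = 0b1001010010110100110011010110110 = 1247438518

1247438518


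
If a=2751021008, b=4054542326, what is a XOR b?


2751021008 ^ 4054542326 = 1381128230

1381128230


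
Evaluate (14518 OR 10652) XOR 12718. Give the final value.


Step 1: 14518 | 10652 = 14782
Step 2: 14782 ^ 12718 = 2064

2064


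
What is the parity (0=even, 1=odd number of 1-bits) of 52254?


0b1100110000011110 has 8 ones => parity 0

0


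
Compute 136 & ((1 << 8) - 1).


136 & 255 = 136

136


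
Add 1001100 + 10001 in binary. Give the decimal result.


1001100 + 10001 = 1011101 = 93

93


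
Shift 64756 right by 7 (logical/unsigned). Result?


0b1111110011110100 >> 7 = 0b111111001 = 505

505


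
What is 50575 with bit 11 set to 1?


50575 | (1 << 11) = 50575 | 2048 = 52623

52623


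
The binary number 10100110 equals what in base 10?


10100110 in decimal = 166

166


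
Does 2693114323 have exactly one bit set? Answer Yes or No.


0b10100000100001011010100111010011. Multiple bits set => No

No


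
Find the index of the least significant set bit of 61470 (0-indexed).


0b1111000000011110. Lowest set bit at position 1

1


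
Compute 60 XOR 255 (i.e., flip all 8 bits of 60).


60 ^ 255 = 195

195


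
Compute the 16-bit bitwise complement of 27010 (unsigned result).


~0b110100110000010 = 0b1001011001111101 = 38525 (16-bit unsigned)

38525


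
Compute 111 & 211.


0b1101111 & 0b11010011 = 0b1000011 = 67

67


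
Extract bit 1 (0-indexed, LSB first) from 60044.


0b1110101010001100, position 1 = 0

0


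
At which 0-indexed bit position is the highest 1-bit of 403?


0b110010011. Highest set bit at position 8

8


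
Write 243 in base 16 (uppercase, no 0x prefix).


243 = F3 hex

F3


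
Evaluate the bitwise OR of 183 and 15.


0b10110111 | 0b1111 = 0b10111111 = 191

191


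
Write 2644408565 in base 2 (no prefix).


2644408565 = 10011101100111100111100011110101 in binary

10011101100111100111100011110101


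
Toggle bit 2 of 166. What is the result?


166 ^ (1 << 2) = 166 ^ 4 = 162

162


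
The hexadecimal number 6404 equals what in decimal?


6404 hex = 25604 decimal

25604


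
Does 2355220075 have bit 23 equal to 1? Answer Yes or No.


0b10001100011000011100111001101011, bit 23 = 0. No

No


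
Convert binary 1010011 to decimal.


1010011 in decimal = 83

83


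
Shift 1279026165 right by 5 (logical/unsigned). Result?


0b1001100001111000110001111110101 >> 5 = 0b10011000011110001100011111 = 39969567

39969567


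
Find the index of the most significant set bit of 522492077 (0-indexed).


0b11111001001001001100010101101. Highest set bit at position 28

28


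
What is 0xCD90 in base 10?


CD90 hex = 52624 decimal

52624


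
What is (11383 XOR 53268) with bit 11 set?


Step 1: 11383 ^ 53268 = 64611
Step 2: 64611 | (1 << 11) = 64611 | 2048 = 64611

64611


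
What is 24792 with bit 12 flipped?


24792 ^ (1 << 12) = 24792 ^ 4096 = 28888

28888


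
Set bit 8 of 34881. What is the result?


34881 | (1 << 8) = 34881 | 256 = 35137

35137


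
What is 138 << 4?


0b10001010 << 4 = 0b100010100000 = 2208

2208


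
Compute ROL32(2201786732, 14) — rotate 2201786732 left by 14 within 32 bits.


Rotate 0b10000011001111001001100101101100 left by 14 (32-bit) = 0b100110010110110010000011001111 = 643506383

643506383


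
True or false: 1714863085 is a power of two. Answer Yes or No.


0b1100110001101101011101111101101. Multiple bits set => No

No


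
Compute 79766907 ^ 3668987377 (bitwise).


0b100110000010010010101111011 ^ 0b11011010101100000100110111110001 = 0b11011110011100010110100010001010 = 3731974282

3731974282


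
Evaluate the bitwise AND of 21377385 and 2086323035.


0b1010001100011000101101001 & 0b1111100010110101100001101011011 = 0b10000100000000101001001 = 4325705

4325705


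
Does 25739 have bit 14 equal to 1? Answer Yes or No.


0b110010010001011, bit 14 = 1. Yes

Yes


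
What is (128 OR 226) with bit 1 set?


Step 1: 128 | 226 = 226
Step 2: 226 | (1 << 1) = 226 | 2 = 226

226


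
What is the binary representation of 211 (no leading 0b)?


211 = 11010011 in binary

11010011


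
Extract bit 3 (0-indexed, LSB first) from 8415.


0b10000011011111, position 3 = 1

1


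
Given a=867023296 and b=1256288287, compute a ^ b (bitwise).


867023296 ^ 1256288287 = 2035075551

2035075551


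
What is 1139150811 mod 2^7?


1139150811 & 127 = 91

91


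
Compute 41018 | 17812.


0b1010000000111010 | 0b100010110010100 = 0b1110010110111110 = 58814

58814


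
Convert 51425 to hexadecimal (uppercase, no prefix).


51425 = C8E1 hex

C8E1


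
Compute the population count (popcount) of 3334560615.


0b11000110110000010101101101100111 has 17 set bits

17


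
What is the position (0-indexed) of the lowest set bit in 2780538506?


0b10100101101110111010011010001010. Lowest set bit at position 1

1


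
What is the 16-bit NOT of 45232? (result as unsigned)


~0b1011000010110000 = 0b100111101001111 = 20303 (16-bit unsigned)

20303


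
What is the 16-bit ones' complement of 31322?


31322 ^ 65535 = 34213

34213


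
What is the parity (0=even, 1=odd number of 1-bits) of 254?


0b11111110 has 7 ones => parity 1

1


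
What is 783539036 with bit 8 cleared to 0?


783539036 & ~(1 << 8) = 783538780

783538780


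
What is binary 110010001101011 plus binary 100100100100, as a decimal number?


110010001101011 + 100100100100 = 110110110001111 = 28047

28047


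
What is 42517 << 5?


0b1010011000010101 << 5 = 0b101001100001010100000 = 1360544

1360544


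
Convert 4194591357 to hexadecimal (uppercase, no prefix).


4194591357 = FA04627D hex

FA04627D


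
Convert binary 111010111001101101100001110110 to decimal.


111010111001101101100001110110 in decimal = 988207222

988207222


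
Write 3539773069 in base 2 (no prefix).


3539773069 = 11010010111111001010011010001101 in binary

11010010111111001010011010001101


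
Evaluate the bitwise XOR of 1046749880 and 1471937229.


0b111110011001000010001010111000 ^ 0b1010111101110111111101011001101 = 0b1101001110111111101100001110101 = 1776277621

1776277621


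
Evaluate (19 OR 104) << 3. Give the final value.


Step 1: 19 | 104 = 123
Step 2: 123 << 3 = 984

984


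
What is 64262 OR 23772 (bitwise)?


0b1111101100000110 | 0b101110011011100 = 0b1111111111011110 = 65502

65502
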